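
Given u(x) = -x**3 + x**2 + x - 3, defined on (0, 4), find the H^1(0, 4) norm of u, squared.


||u||_{H^1}^2 = 234392/105

The H^1 norm (squared) on an interval (0, L) is
  ||u||_{H^1}^2 = ∫_0^L u(x)^2 dx + ∫_0^L u'(x)^2 dx.
Compute u'(x) = -3*x**2 + 2*x + 1.
Then u(x)^2 = x**6 - 2*x**5 - x**4 + 8*x**3 - 5*x**2 - 6*x + 9 and u'(x)^2 = 9*x**4 - 12*x**3 - 2*x**2 + 4*x + 1.
Integrate each monomial from 0 to 4 using ∫_0^4 c·x^n dx = c·4^(n+1)/(n+1):
  ∫_0^4 u(x)^2 dx = ∫_0^4 (x^6 - 2*x^5 - x^4 + 8*x^3 - 5*x^2 - 6*x + 9) dx. Term by term:
    ∫_0^4 x^6 dx = 16384/7;  ∫_0^4 -2*x^5 dx = -4096/3;  ∫_0^4 -x^4 dx = -1024/5;
    ∫_0^4 8*x^3 dx = 512;  ∫_0^4 -5*x^2 dx = -320/3;  ∫_0^4 -6*x dx = -48;
    ∫_0^4 9 dx = 36.
  Sum: 16384/7 − 4096/3 − 1024/5 + 512 − 320/3 − 48 + 36 = 40732/35.
  ∫_0^4 u'(x)^2 dx = ∫_0^4 (9*x^4 - 12*x^3 - 2*x^2 + 4*x + 1) dx. Term by term:
    ∫_0^4 9*x^4 dx = 9216/5;  ∫_0^4 -12*x^3 dx = -768;  ∫_0^4 -2*x^2 dx = -128/3;
    ∫_0^4 4*x dx = 32;  ∫_0^4 1 dx = 4.
  Sum: 9216/5 − 768 − 128/3 + 32 + 4 = 16028/15.
Adding: ||u||_{H^1}^2 = 40732/35 + 16028/15 = 234392/105.


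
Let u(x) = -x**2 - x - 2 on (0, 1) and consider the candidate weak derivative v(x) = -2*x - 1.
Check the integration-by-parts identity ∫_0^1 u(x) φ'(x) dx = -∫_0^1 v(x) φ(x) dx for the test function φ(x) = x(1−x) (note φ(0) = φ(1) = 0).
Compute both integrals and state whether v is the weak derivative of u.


LHS = 1/3, RHS = 1/3. Yes, v = u' weakly.

u(x) = -x**2 - x - 2, classical derivative u'(x) = -2*x - 1.
φ(x) = x(1−x), so φ'(x) = 1 - 2*x.
Note φ(0) = φ(1) = 0, so the boundary term u·φ vanishes.
LHS = ∫_0^1 u(x) φ'(x) dx = ∫_0^1 (2*x^3 + x^2 + 3*x - 2) dx. Term by term:
  ∫_0^1 2*x^3 dx = 1/2;  ∫_0^1 x^2 dx = 1/3;  ∫_0^1 3*x dx = 3/2;
  ∫_0^1 -2 dx = -2.
Sum: 1/2 + 1/3 + 3/2 − 2 = 1/3.
So LHS = 1/3.
∫_0^1 v(x) φ(x) dx = ∫_0^1 (2*x^3 - x^2 - x) dx. Term by term:
  ∫_0^1 2*x^3 dx = 1/2;  ∫_0^1 -x^2 dx = -1/3;  ∫_0^1 -x dx = -1/2.
Sum: 1/2 − 1/3 − 1/2 = -1/3.
So RHS = -∫_0^1 v(x) φ(x) dx = 1/3.
LHS = RHS, so the identity holds for this test φ.
Moreover u is smooth here and v(x) = u'(x) = -2*x - 1 pointwise, so the identity holds for every test function. Hence v is the weak derivative of u.


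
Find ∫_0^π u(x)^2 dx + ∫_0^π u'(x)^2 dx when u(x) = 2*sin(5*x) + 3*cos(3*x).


||u||_{H^1(0,π)}^2 = 97*π

u'(x) = -9*sin(3*x) + 10*cos(5*x).
Expand u² and (u')² and integrate term by term on (0, π), using: for integers n ≥ 1, ∫_0^π sin²(nx) dx = ∫_0^π cos²(nx) dx = π/2; for n ≠ n', ∫_0^π sin(nx)sin(n'x) dx = ∫_0^π cos(nx)cos(n'x) dx = 0; and by product-to-sum, ∫_0^π sin(nx)cos(n'x) dx = ½∫_0^π [sin((n+n')x) + sin((n−n')x)] dx, which is 0 when n+n' is even and 2n/(n²−n'²) when n+n' is odd (it need not vanish on (0, π)).
  u² squared terms: (2)²·∫sin(5x)² dx = 4·π/2 = 2*π;  (3)²·∫cos(3x)² dx = 9·π/2 = 9*π/2.
  u² cross terms: 2·(2)·(3)·∫sin(5x)·cos(3x) dx = 12·(0) = 0.
  So ∫_0^π u² dx = 2*π + 9*π/2 + 0 = 13*π/2.
  (u')² squared terms: (-9)²·∫sin(3x)² dx = 81·π/2 = 81*π/2;  (10)²·∫cos(5x)² dx = 100·π/2 = 50*π.
  (u')² cross terms: 2·(-9)·(10)·∫sin(3x)·cos(5x) dx = -180·(0) = 0.
  So ∫_0^π (u')² dx = 81*π/2 + 50*π + 0 = 181*π/2.
||u||_{H^1}^2 = (13*π/2) + (181*π/2) = 97*π.


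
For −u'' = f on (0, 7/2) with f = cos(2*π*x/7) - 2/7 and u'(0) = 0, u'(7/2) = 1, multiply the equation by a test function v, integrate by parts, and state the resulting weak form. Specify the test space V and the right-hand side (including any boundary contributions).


V = H^1(0, 7/2) (v unrestricted at boundary; u is determined up to an additive constant); weak form: ∫_0^7/2 u'v' dx = ∫_0^7/2 (cos(2*π*x/7) - 2/7) v dx + v(7/2) for all v ∈ V.

Multiply both sides by a test function v and integrate from 0 to 7/2:
  ∫_0^7/2 −u''(x) v(x) dx = ∫_0^7/2 f(x) v(x) dx.
Integrate the LHS by parts once:
  ∫_0^7/2 −u'' v dx = −[u'(x) v(x)]_0^7/2 + ∫_0^7/2 u'(x) v'(x) dx.
Thus ∫_0^7/2 u'(x) v'(x) dx = ∫_0^7/2 f(x) v(x) dx + [u'(x) v(x)]_0^7/2.
Choose V so that boundary terms are either known or forced to vanish.
u has inhomogeneous Neumann u'(0) = 0, u'(7/2) = 1. [u' v]_0^7/2 = (1)·v(7/2) − (0)·v(0) = v(7/2). Take V = H^1(0, 7/2); boundary term becomes part of RHS.
Weak formulation: find u (satisfying any essential BC) such that ∫_0^7/2 u'(x) v'(x) dx = ∫_0^7/2 f v dx + v(7/2) for all v ∈ V (Neumann data are natural BCs: they enter the RHS as boundary terms).
Substituting f(x) = cos(2*π*x/7) - 2/7, the right-hand side is ∫_0^7/2 (cos(2*π*x/7) - 2/7) v dx + v(7/2).
Compatibility check (pure Neumann): taking v ≡ 1 ∈ V gives 0 = ∫_0^7/2 f dx + (1) − (0), i.e. ∫_0^7/2 f dx must equal u'(0) − u'(7/2) = -1. Indeed ∫_0^7/2 (cos(2*π*x/7) - 2/7) dx = -1, so the data are compatible. The solution is then unique only up to an additive constant (fix it e.g. by requiring ∫_0^7/2 u dx = 0).


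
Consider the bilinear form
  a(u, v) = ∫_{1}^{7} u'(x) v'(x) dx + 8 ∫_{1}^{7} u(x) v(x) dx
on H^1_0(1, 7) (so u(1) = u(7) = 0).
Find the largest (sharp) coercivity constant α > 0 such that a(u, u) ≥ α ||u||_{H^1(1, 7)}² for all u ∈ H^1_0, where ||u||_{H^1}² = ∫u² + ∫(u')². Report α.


α = 1

Coercivity of a(·,·) on H^1_0(1, 7) means a(u, u) ≥ α ||u||_{H^1}² for every u ∈ H^1_0.
The interval has length L = 6, and Poincaré/coercivity depend only on L. Here a(u, u) = ∫(u')² + (8)·∫u².
Here c = 8 ≥ 1, so a(u,u) = ∫(u')² + c∫u² ≥ ∫(u')² + ∫u² = ||u||_{H^1}², i.e. α = 1 works. No larger α is possible: a(u,u) ≥ α||u||_{H^1}² means (1−α)∫(u')² ≥ (α−c)∫u², and for the modes u_n = sin(nπ(x−x₀)/L) (x₀ the left endpoint) one has ∫u_n²/∫(u_n')² = (L/(nπ))² → 0, so a(u_n,u_n)/||u_n||_{H^1}² → 1. Hence the optimal constant is α = 1.
Therefore α = 1.


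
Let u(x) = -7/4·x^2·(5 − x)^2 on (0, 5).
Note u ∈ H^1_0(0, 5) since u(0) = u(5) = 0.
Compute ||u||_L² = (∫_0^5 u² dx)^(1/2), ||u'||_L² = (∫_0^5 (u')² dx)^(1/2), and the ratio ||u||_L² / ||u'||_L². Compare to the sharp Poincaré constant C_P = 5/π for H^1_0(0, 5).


||u||_L² / ||u'||_L² = 5*sqrt(3)/6 < C_P = 5/π.

u(x) = -7/4·x^2·(5 − x)^2, so u'(x) = 7*x*(x*(5 - x) - (x - 5)^2)/2.
u(x) = -7/4·x^2·(5 − x)^2 vanishes at x = 0 and x = 5, so u ∈ H^1_0(0, 5). Differentiate via the product rule and integrate the resulting polynomials term by term.
  ∫_0^5 u² dx = ∫_0^5 (49*x^8/16 - 245*x^7/4 + 3675*x^6/8 - 6125*x^5/4 + 30625*x^4/16) dx. Term by term:
    ∫_0^5 49*x^8/16 dx = 95703125/144;  ∫_0^5 -245*x^7/4 dx = -95703125/32;  ∫_0^5 3675*x^6/8 dx = 41015625/8;
    ∫_0^5 -6125*x^5/4 dx = -95703125/24;  ∫_0^5 30625*x^4/16 dx = 19140625/16.
  Sum: 95703125/144 − 95703125/32 + 41015625/8 − 95703125/24 + 19140625/16 = 2734375/288.
  ∫_0^5 (u')² dx = ∫_0^5 (49*x^6 - 735*x^5 + 15925*x^4/4 - 18375*x^3/2 + 30625*x^2/4) dx. Term by term:
    ∫_0^5 49*x^6 dx = 546875;  ∫_0^5 -735*x^5 dx = -3828125/2;  ∫_0^5 15925*x^4/4 dx = 9953125/4;
    ∫_0^5 -18375*x^3/2 dx = -11484375/8;  ∫_0^5 30625*x^2/4 dx = 3828125/12.
  Sum: 546875 − 3828125/2 + 9953125/4 − 11484375/8 + 3828125/12 = 109375/24.
∫_0^5 u² dx = 2734375/288, so ||u||_L² = 625*sqrt(14)/24.
∫_0^5 (u')² dx = 109375/24, so ||u'||_L² = 125*sqrt(42)/12.
Ratio ||u||_L² / ||u'||_L² = 5*sqrt(3)/6.
Sharp Poincaré constant on H^1_0(0, 5) is C_P = L/π = 5/π, achieved by sin(π/5·x).
A polynomial bump cannot attain the sharp Poincaré constant (only the first sine eigenfunction does), so the ratio is strictly less than C_P, consistent with ||u||_L² ≤ C_P ||u'||_L².


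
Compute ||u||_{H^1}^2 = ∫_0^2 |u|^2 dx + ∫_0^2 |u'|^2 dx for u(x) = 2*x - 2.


||u||_{H^1}^2 = 32/3

The H^1 norm (squared) on an interval (0, L) is
  ||u||_{H^1}^2 = ∫_0^L u(x)^2 dx + ∫_0^L u'(x)^2 dx.
Compute u'(x) = 2.
Then u(x)^2 = 4*x**2 - 8*x + 4 and u'(x)^2 = 4.
Integrate each monomial from 0 to 2 using ∫_0^2 c·x^n dx = c·2^(n+1)/(n+1):
  ∫_0^2 u(x)^2 dx = ∫_0^2 (4*x^2 - 8*x + 4) dx. Term by term:
    ∫_0^2 4*x^2 dx = 32/3;  ∫_0^2 -8*x dx = -16;  ∫_0^2 4 dx = 8.
  Sum: 32/3 − 16 + 8 = 8/3.
  ∫_0^2 u'(x)^2 dx = ∫_0^2 (4) dx. Term by term:
    ∫_0^2 4 dx = 8.
Adding: ||u||_{H^1}^2 = 8/3 + 8 = 32/3.


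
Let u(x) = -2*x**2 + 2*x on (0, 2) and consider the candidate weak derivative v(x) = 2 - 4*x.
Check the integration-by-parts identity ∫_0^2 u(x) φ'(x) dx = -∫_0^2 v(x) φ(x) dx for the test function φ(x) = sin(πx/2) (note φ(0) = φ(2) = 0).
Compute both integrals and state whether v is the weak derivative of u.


LHS = 8/π, RHS = 8/π. Yes, v = u' weakly.

u(x) = -2*x**2 + 2*x, classical derivative u'(x) = 2 - 4*x.
φ(x) = sin(πx/2), so φ'(x) = π*cos(π*x/2)/2.
Note φ(0) = φ(2) = 0, so the boundary term u·φ vanishes.
LHS = ∫_0^2 u(x) φ'(x) dx = ∫_0^2 (-π*x^2*cos(π*x/2) + π*x*cos(π*x/2)) dx. Term by term:
  ∫_0^2 π*x*cos(π*x/2) dx = -8/π;  ∫_0^2 -π*x^2*cos(π*x/2) dx = 16/π.
Sum: -8/π + 16/π = 8/π.
So LHS = 8/π.
∫_0^2 v(x) φ(x) dx = ∫_0^2 (-4*x*sin(π*x/2) + 2*sin(π*x/2)) dx. Term by term:
  ∫_0^2 2*sin(π*x/2) dx = 8/π;  ∫_0^2 -4*x*sin(π*x/2) dx = -16/π.
Sum: 8/π − 16/π = -8/π.
So RHS = -∫_0^2 v(x) φ(x) dx = 8/π.
LHS = RHS, so the identity holds for this test φ.
Moreover u is smooth here and v(x) = u'(x) = 2 - 4*x pointwise, so the identity holds for every test function. Hence v is the weak derivative of u.


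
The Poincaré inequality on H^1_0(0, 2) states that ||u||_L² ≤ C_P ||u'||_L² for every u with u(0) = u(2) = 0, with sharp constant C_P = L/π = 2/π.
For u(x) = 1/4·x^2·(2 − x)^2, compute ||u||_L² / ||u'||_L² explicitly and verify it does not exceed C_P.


||u||_L² / ||u'||_L² = sqrt(3)/3 < C_P = 2/π.

u(x) = 1/4·x^2·(2 − x)^2, so u'(x) = x*(x - 2)*(x - 1).
u(x) = 1/4·x^2·(2 − x)^2 vanishes at x = 0 and x = 2, so u ∈ H^1_0(0, 2). Differentiate via the product rule and integrate the resulting polynomials term by term.
  ∫_0^2 u² dx = ∫_0^2 (x^8/16 - x^7/2 + 3*x^6/2 - 2*x^5 + x^4) dx. Term by term:
    ∫_0^2 x^8/16 dx = 32/9;  ∫_0^2 -x^7/2 dx = -16;  ∫_0^2 3*x^6/2 dx = 192/7;
    ∫_0^2 -2*x^5 dx = -64/3;  ∫_0^2 x^4 dx = 32/5.
  Sum: 32/9 − 16 + 192/7 − 64/3 + 32/5 = 16/315.
  ∫_0^2 (u')² dx = ∫_0^2 (x^6 - 6*x^5 + 13*x^4 - 12*x^3 + 4*x^2) dx. Term by term:
    ∫_0^2 x^6 dx = 128/7;  ∫_0^2 -6*x^5 dx = -64;  ∫_0^2 13*x^4 dx = 416/5;
    ∫_0^2 -12*x^3 dx = -48;  ∫_0^2 4*x^2 dx = 32/3.
  Sum: 128/7 − 64 + 416/5 − 48 + 32/3 = 16/105.
∫_0^2 u² dx = 16/315, so ||u||_L² = 4*sqrt(35)/105.
∫_0^2 (u')² dx = 16/105, so ||u'||_L² = 4*sqrt(105)/105.
Ratio ||u||_L² / ||u'||_L² = sqrt(3)/3.
Sharp Poincaré constant on H^1_0(0, 2) is C_P = L/π = 2/π, achieved by sin(π/2·x).
A polynomial bump cannot attain the sharp Poincaré constant (only the first sine eigenfunction does), so the ratio is strictly less than C_P, consistent with ||u||_L² ≤ C_P ||u'||_L².


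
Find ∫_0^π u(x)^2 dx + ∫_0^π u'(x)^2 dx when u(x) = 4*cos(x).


||u||_{H^1(0,π)}^2 = 16*π

u'(x) = -4*sin(x).
Expand u² and (u')² and integrate term by term on (0, π), using: for integers n ≥ 1, ∫_0^π sin²(nx) dx = ∫_0^π cos²(nx) dx = π/2; for n ≠ n', ∫_0^π sin(nx)sin(n'x) dx = ∫_0^π cos(nx)cos(n'x) dx = 0; and by product-to-sum, ∫_0^π sin(nx)cos(n'x) dx = ½∫_0^π [sin((n+n')x) + sin((n−n')x)] dx, which is 0 when n+n' is even and 2n/(n²−n'²) when n+n' is odd (it need not vanish on (0, π)).
  u² squared terms: (4)²·∫cos(x)² dx = 16·π/2 = 8*π.
  So ∫_0^π u² dx = 8*π.
  (u')² squared terms: (-4)²·∫sin(x)² dx = 16·π/2 = 8*π.
  So ∫_0^π (u')² dx = 8*π.
||u||_{H^1}^2 = (8*π) + (8*π) = 16*π.


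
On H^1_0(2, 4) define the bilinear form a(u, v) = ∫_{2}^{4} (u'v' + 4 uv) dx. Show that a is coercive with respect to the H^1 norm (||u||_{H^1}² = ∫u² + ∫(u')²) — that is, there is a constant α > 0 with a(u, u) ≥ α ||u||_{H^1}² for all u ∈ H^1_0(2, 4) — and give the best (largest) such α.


α = 1

Coercivity of a(·,·) on H^1_0(2, 4) means a(u, u) ≥ α ||u||_{H^1}² for every u ∈ H^1_0.
The interval has length L = 2, and Poincaré/coercivity depend only on L. Here a(u, u) = ∫(u')² + (4)·∫u².
Here c = 4 ≥ 1, so a(u,u) = ∫(u')² + c∫u² ≥ ∫(u')² + ∫u² = ||u||_{H^1}², i.e. α = 1 works. No larger α is possible: a(u,u) ≥ α||u||_{H^1}² means (1−α)∫(u')² ≥ (α−c)∫u², and for the modes u_n = sin(nπ(x−x₀)/L) (x₀ the left endpoint) one has ∫u_n²/∫(u_n')² = (L/(nπ))² → 0, so a(u_n,u_n)/||u_n||_{H^1}² → 1. Hence the optimal constant is α = 1.
Therefore α = 1.


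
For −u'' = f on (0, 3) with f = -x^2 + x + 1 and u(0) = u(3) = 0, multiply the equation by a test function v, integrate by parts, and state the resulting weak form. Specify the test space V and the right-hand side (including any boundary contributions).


V = H^1_0(0, 3) (so v(0) = v(3) = 0); weak form: ∫_0^3 u'v' dx = ∫_0^3 (-x^2 + x + 1) v dx for all v ∈ V.

Multiply both sides by a test function v and integrate from 0 to 3:
  ∫_0^3 −u''(x) v(x) dx = ∫_0^3 f(x) v(x) dx.
Integrate the LHS by parts once:
  ∫_0^3 −u'' v dx = −[u'(x) v(x)]_0^3 + ∫_0^3 u'(x) v'(x) dx.
Thus ∫_0^3 u'(x) v'(x) dx = ∫_0^3 f(x) v(x) dx + [u'(x) v(x)]_0^3.
Choose V so that boundary terms are either known or forced to vanish.
u is Dirichlet: u(0) = u(3) = 0. Let V = H^1_0(0, 3); then v(0) = v(3) = 0, and [u' v]_0^3 = 0.
Weak formulation: find u (satisfying any essential BC) such that ∫_0^3 u'(x) v'(x) dx = ∫_0^3 f v dx for all v ∈ V.
Substituting f(x) = -x^2 + x + 1, the right-hand side is ∫_0^3 (-x^2 + x + 1) v dx.


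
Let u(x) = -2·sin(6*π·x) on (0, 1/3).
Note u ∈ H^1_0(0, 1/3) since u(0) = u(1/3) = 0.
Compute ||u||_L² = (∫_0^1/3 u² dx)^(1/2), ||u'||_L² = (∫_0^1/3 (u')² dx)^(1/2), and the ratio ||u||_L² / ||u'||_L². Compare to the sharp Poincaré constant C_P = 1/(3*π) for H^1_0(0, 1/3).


||u||_L² / ||u'||_L² = 1/(6*π) < C_P = 1/(3*π).

u(x) = -2·sin(6*π·x), so u'(x) = -12*π*cos(6*π*x).
Writing u(x) = A·sin(kπx/L) with A = -2 and k = 2, use ∫_0^L sin²(kπx/L) dx = L/2 and ∫_0^L cos²(kπx/L) dx = L/2.
u² = 4·sin²(6*π·x) and (u')² = 144*π^2·cos²(6*π·x), and each of sin², cos² integrates to L/2 = 1/6 over (0, 1/3).
∫_0^1/3 u² dx = 2/3, so ||u||_L² = sqrt(6)/3.
∫_0^1/3 (u')² dx = 24*π^2, so ||u'||_L² = 2*sqrt(6)*π.
Ratio ||u||_L² / ||u'||_L² = 1/(6*π).
Sharp Poincaré constant on H^1_0(0, 1/3) is C_P = L/π = 1/(3*π), achieved by sin(3*π·x).
This is the k = 2 harmonic; the ratio L/(kπ) is strictly less than C_P = L/π, consistent with the sharp inequality ||u||_L² ≤ C_P ||u'||_L².


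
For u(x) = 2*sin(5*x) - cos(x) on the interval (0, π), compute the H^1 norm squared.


||u||_{H^1(0,π)}^2 = 53*π

u'(x) = sin(x) + 10*cos(5*x).
Expand u² and (u')² and integrate term by term on (0, π), using: for integers n ≥ 1, ∫_0^π sin²(nx) dx = ∫_0^π cos²(nx) dx = π/2; for n ≠ n', ∫_0^π sin(nx)sin(n'x) dx = ∫_0^π cos(nx)cos(n'x) dx = 0; and by product-to-sum, ∫_0^π sin(nx)cos(n'x) dx = ½∫_0^π [sin((n+n')x) + sin((n−n')x)] dx, which is 0 when n+n' is even and 2n/(n²−n'²) when n+n' is odd (it need not vanish on (0, π)).
  u² squared terms: (-1)²·∫cos(x)² dx = 1·π/2 = π/2;  (2)²·∫sin(5x)² dx = 4·π/2 = 2*π.
  u² cross terms: 2·(-1)·(2)·∫cos(x)·sin(5x) dx = -4·(0) = 0.
  So ∫_0^π u² dx = π/2 + 2*π + 0 = 5*π/2.
  (u')² squared terms: (10)²·∫cos(5x)² dx = 100·π/2 = 50*π;  (1)²·∫sin(x)² dx = 1·π/2 = π/2.
  (u')² cross terms: 2·(10)·(1)·∫cos(5x)·sin(x) dx = 20·(0) = 0.
  So ∫_0^π (u')² dx = 50*π + π/2 + 0 = 101*π/2.
||u||_{H^1}^2 = (5*π/2) + (101*π/2) = 53*π.


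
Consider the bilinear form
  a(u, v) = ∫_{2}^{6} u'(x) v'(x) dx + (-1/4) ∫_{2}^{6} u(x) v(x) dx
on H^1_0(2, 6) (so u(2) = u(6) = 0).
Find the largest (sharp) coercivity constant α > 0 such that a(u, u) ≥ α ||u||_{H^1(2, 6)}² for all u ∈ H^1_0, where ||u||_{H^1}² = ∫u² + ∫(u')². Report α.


α = (-4 + π^2)/(π^2 + 16)

Coercivity of a(·,·) on H^1_0(2, 6) means a(u, u) ≥ α ||u||_{H^1}² for every u ∈ H^1_0.
The interval has length L = 4, and Poincaré/coercivity depend only on L. Here a(u, u) = ∫(u')² + (-1/4)·∫u².
Here c = -1/4 < 0 with |c| < (π/L)² = π^2/16, so coercivity still holds. The condition a(u,u) ≥ α||u||_{H^1}² reads (1−α)∫(u')² ≥ (α−c)∫u². Any admissible α is ≤ 1 (rapidly oscillating u have ∫u²/∫(u')² → 0), and α = 1 would force 0 ≥ (1−c)∫u², impossible since c < 1; so 1−α > 0. By the sharp Poincaré inequality on H^1_0 of an interval of length L, ∫(u')² ≥ (π/L)²∫u² with equality for the first sine mode sin(π(x−x₀)/L) (x₀ the left endpoint), so the inequality holds for all u iff (1−α)(π/L)² ≥ α − c, i.e. α ≤ ((π/L)² + c)/((π/L)² + 1) = (1 + c(L/π)²)/(1 + (L/π)²). (Direct route, valid since c ≤ 0: Poincaré gives c∫u² ≥ c(L/π)²∫(u')², so a(u,u) ≥ (1 + c(L/π)²)∫(u')², while ||u||_{H^1}² ≤ (1 + (L/π)²)∫(u')²; dividing yields the same α.) With (π/L)² = π^2/16 and c = -1/4, the largest admissible constant is α = ((π/L)² + c)/((π/L)² + 1).
Simplifying, α = (-4 + π^2)/(π^2 + 16).


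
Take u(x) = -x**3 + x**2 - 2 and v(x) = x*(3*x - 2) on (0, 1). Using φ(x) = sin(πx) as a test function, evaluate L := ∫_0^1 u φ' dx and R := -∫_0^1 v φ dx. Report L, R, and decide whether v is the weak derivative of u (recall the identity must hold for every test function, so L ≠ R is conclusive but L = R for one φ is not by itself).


LHS = (-12 + π^2)/π^3, RHS = (12 - π^2)/π^3. No, v is not the weak derivative of u.

u(x) = -x**3 + x**2 - 2, classical derivative u'(x) = -3*x**2 + 2*x.
φ(x) = sin(πx), so φ'(x) = π*cos(π*x).
Note φ(0) = φ(1) = 0, so the boundary term u·φ vanishes.
LHS = ∫_0^1 u(x) φ'(x) dx = ∫_0^1 (-π*x^3*cos(π*x) + π*x^2*cos(π*x) - 2*π*cos(π*x)) dx. Term by term:
  ∫_0^1 -2*π*cos(π*x) dx = 0;  ∫_0^1 π*x^2*cos(π*x) dx = -2/π;  ∫_0^1 -π*x^3*cos(π*x) dx = -12/π^3 + 3/π.
Sum: 0 − 2/π + -12/π^3 + 3/π = (-12 + π^2)/π^3.
So LHS = (-12 + π^2)/π^3.
∫_0^1 v(x) φ(x) dx = ∫_0^1 (3*x^2*sin(π*x) - 2*x*sin(π*x)) dx. Term by term:
  ∫_0^1 -2*x*sin(π*x) dx = -2/π;  ∫_0^1 3*x^2*sin(π*x) dx = -12/π^3 + 3/π.
Sum: -2/π + -12/π^3 + 3/π = (-12 + π^2)/π^3.
So RHS = -∫_0^1 v(x) φ(x) dx = (12 - π^2)/π^3.
LHS − RHS = -24/π^3 + 2/π ≠ 0, so the identity fails.
(For a valid weak derivative the identity must hold for EVERY test function, in particular this one. The failure shows v is NOT the weak derivative of u.)
Correct weak derivative would be u'(x) = -3*x**2 + 2*x.


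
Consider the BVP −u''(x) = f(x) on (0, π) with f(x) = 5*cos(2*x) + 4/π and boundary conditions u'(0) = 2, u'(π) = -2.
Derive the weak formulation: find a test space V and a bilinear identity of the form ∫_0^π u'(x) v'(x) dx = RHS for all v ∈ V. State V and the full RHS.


V = H^1(0, π) (v unrestricted at boundary; u is determined up to an additive constant); weak form: ∫_0^π u'v' dx = ∫_0^π (5*cos(2*x) + 4/π) v dx − 2·v(π) − 2·v(0) for all v ∈ V.

Multiply both sides by a test function v and integrate from 0 to π:
  ∫_0^π −u''(x) v(x) dx = ∫_0^π f(x) v(x) dx.
Integrate the LHS by parts once:
  ∫_0^π −u'' v dx = −[u'(x) v(x)]_0^π + ∫_0^π u'(x) v'(x) dx.
Thus ∫_0^π u'(x) v'(x) dx = ∫_0^π f(x) v(x) dx + [u'(x) v(x)]_0^π.
Choose V so that boundary terms are either known or forced to vanish.
u has inhomogeneous Neumann u'(0) = 2, u'(π) = -2. [u' v]_0^π = (-2)·v(π) − (2)·v(0) = − 2·v(π) − 2·v(0). Take V = H^1(0, π); boundary term becomes part of RHS.
Weak formulation: find u (satisfying any essential BC) such that ∫_0^π u'(x) v'(x) dx = ∫_0^π f v dx − 2·v(π) − 2·v(0) for all v ∈ V (Neumann data are natural BCs: they enter the RHS as boundary terms).
Substituting f(x) = 5*cos(2*x) + 4/π, the right-hand side is ∫_0^π (5*cos(2*x) + 4/π) v dx − 2·v(π) − 2·v(0).
Compatibility check (pure Neumann): taking v ≡ 1 ∈ V gives 0 = ∫_0^π f dx + (-2) − (2), i.e. ∫_0^π f dx must equal u'(0) − u'(π) = 4. Indeed ∫_0^π (5*cos(2*x) + 4/π) dx = 4, so the data are compatible. The solution is then unique only up to an additive constant (fix it e.g. by requiring ∫_0^π u dx = 0).


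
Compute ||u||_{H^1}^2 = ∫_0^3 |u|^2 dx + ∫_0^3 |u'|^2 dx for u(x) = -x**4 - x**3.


||u||_{H^1}^2 = 1748871/140

The H^1 norm (squared) on an interval (0, L) is
  ||u||_{H^1}^2 = ∫_0^L u(x)^2 dx + ∫_0^L u'(x)^2 dx.
Compute u'(x) = -4*x**3 - 3*x**2.
Then u(x)^2 = x**8 + 2*x**7 + x**6 and u'(x)^2 = 16*x**6 + 24*x**5 + 9*x**4.
Integrate each monomial from 0 to 3 using ∫_0^3 c·x^n dx = c·3^(n+1)/(n+1):
  ∫_0^3 u(x)^2 dx = ∫_0^3 (x^8 + 2*x^7 + x^6) dx. Term by term:
    ∫_0^3 x^8 dx = 2187;  ∫_0^3 2*x^7 dx = 6561/4;  ∫_0^3 x^6 dx = 2187/7.
  Sum: 2187 + 6561/4 + 2187/7 = 115911/28.
  ∫_0^3 u'(x)^2 dx = ∫_0^3 (16*x^6 + 24*x^5 + 9*x^4) dx. Term by term:
    ∫_0^3 16*x^6 dx = 34992/7;  ∫_0^3 24*x^5 dx = 2916;  ∫_0^3 9*x^4 dx = 2187/5.
  Sum: 34992/7 + 2916 + 2187/5 = 292329/35.
Adding: ||u||_{H^1}^2 = 115911/28 + 292329/35 = 1748871/140.


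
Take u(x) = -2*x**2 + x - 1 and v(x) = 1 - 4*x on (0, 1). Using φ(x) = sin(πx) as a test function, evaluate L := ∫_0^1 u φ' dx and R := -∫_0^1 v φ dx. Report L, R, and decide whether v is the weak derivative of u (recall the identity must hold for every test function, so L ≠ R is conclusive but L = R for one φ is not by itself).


LHS = 2/π, RHS = 2/π. Yes, v = u' weakly.

u(x) = -2*x**2 + x - 1, classical derivative u'(x) = 1 - 4*x.
φ(x) = sin(πx), so φ'(x) = π*cos(π*x).
Note φ(0) = φ(1) = 0, so the boundary term u·φ vanishes.
LHS = ∫_0^1 u(x) φ'(x) dx = ∫_0^1 (-2*π*x^2*cos(π*x) + π*x*cos(π*x) - π*cos(π*x)) dx. Term by term:
  ∫_0^1 -π*cos(π*x) dx = 0;  ∫_0^1 π*x*cos(π*x) dx = -2/π;  ∫_0^1 -2*π*x^2*cos(π*x) dx = 4/π.
Sum: 0 − 2/π + 4/π = 2/π.
So LHS = 2/π.
∫_0^1 v(x) φ(x) dx = ∫_0^1 (-4*x*sin(π*x) + sin(π*x)) dx. Term by term:
  ∫_0^1 -4*x*sin(π*x) dx = -4/π;  ∫_0^1 sin(π*x) dx = 2/π.
Sum: -4/π + 2/π = -2/π.
So RHS = -∫_0^1 v(x) φ(x) dx = 2/π.
LHS = RHS, so the identity holds for this test φ.
Moreover u is smooth here and v(x) = u'(x) = 1 - 4*x pointwise, so the identity holds for every test function. Hence v is the weak derivative of u.


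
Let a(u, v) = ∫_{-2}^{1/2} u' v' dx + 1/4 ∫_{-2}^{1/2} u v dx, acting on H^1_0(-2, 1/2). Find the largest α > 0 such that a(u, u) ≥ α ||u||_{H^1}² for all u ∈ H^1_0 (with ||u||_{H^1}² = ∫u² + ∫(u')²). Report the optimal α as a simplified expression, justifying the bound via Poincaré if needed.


α = (25 + 16*π^2)/(4*(25 + 4*π^2))

Coercivity of a(·,·) on H^1_0(-2, 1/2) means a(u, u) ≥ α ||u||_{H^1}² for every u ∈ H^1_0.
The interval has length L = 5/2, and Poincaré/coercivity depend only on L. Here a(u, u) = ∫(u')² + (1/4)·∫u².
Here 0 < c = 1/4 < 1. The condition a(u,u) ≥ α||u||_{H^1}² reads (1−α)∫(u')² ≥ (α−c)∫u². Any admissible α is ≤ 1 (rapidly oscillating u have ∫u²/∫(u')² → 0), and α = 1 would force 0 ≥ (1−c)∫u², impossible since c < 1; so 1−α > 0. By the sharp Poincaré inequality on H^1_0 of an interval of length L, ∫(u')² ≥ (π/L)²∫u² with equality for the first sine mode sin(π(x−x₀)/L) (x₀ the left endpoint), so the inequality holds for all u iff (1−α)(π/L)² ≥ α − c, i.e. α ≤ ((π/L)² + c)/((π/L)² + 1) = (1 + c(L/π)²)/(1 + (L/π)²). With (π/L)² = 4*π^2/25 and c = 1/4, the largest admissible constant is α = ((π/L)² + c)/((π/L)² + 1).
Simplifying, α = (25 + 16*π^2)/(4*(25 + 4*π^2)).


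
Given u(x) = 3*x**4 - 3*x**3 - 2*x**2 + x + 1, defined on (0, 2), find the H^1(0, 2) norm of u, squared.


||u||_{H^1}^2 = 68728/105

The H^1 norm (squared) on an interval (0, L) is
  ||u||_{H^1}^2 = ∫_0^L u(x)^2 dx + ∫_0^L u'(x)^2 dx.
Compute u'(x) = 12*x**3 - 9*x**2 - 4*x + 1.
Then u(x)^2 = 9*x**8 - 18*x**7 - 3*x**6 + 18*x**5 + 4*x**4 - 10*x**3 - 3*x**2 + 2*x + 1 and u'(x)^2 = 144*x**6 - 216*x**5 - 15*x**4 + 96*x**3 - 2*x**2 - 8*x + 1.
Integrate each monomial from 0 to 2 using ∫_0^2 c·x^n dx = c·2^(n+1)/(n+1):
  ∫_0^2 u(x)^2 dx = ∫_0^2 (9*x^8 - 18*x^7 - 3*x^6 + 18*x^5 + 4*x^4 - 10*x^3 - 3*x^2 + 2*x + 1) dx. Term by term:
    ∫_0^2 9*x^8 dx = 512;  ∫_0^2 -18*x^7 dx = -576;  ∫_0^2 -3*x^6 dx = -384/7;
    ∫_0^2 18*x^5 dx = 192;  ∫_0^2 4*x^4 dx = 128/5;  ∫_0^2 -10*x^3 dx = -40;
    ∫_0^2 -3*x^2 dx = -8;  ∫_0^2 2*x dx = 4;  ∫_0^2 1 dx = 2.
  Sum: 512 − 576 − 384/7 + 192 + 128/5 − 40 − 8 + 4 + 2 = 1986/35.
  ∫_0^2 u'(x)^2 dx = ∫_0^2 (144*x^6 - 216*x^5 - 15*x^4 + 96*x^3 - 2*x^2 - 8*x + 1) dx. Term by term:
    ∫_0^2 144*x^6 dx = 18432/7;  ∫_0^2 -216*x^5 dx = -2304;  ∫_0^2 -15*x^4 dx = -96;
    ∫_0^2 96*x^3 dx = 384;  ∫_0^2 -2*x^2 dx = -16/3;  ∫_0^2 -8*x dx = -16;
    ∫_0^2 1 dx = 2.
  Sum: 18432/7 − 2304 − 96 + 384 − 16/3 − 16 + 2 = 12554/21.
Adding: ||u||_{H^1}^2 = 1986/35 + 12554/21 = 68728/105.


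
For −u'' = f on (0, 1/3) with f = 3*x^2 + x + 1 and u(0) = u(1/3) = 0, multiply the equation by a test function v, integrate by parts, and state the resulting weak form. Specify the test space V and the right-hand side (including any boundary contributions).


V = H^1_0(0, 1/3) (so v(0) = v(1/3) = 0); weak form: ∫_0^1/3 u'v' dx = ∫_0^1/3 (3*x^2 + x + 1) v dx for all v ∈ V.

Multiply both sides by a test function v and integrate from 0 to 1/3:
  ∫_0^1/3 −u''(x) v(x) dx = ∫_0^1/3 f(x) v(x) dx.
Integrate the LHS by parts once:
  ∫_0^1/3 −u'' v dx = −[u'(x) v(x)]_0^1/3 + ∫_0^1/3 u'(x) v'(x) dx.
Thus ∫_0^1/3 u'(x) v'(x) dx = ∫_0^1/3 f(x) v(x) dx + [u'(x) v(x)]_0^1/3.
Choose V so that boundary terms are either known or forced to vanish.
u is Dirichlet: u(0) = u(1/3) = 0. Let V = H^1_0(0, 1/3); then v(0) = v(1/3) = 0, and [u' v]_0^1/3 = 0.
Weak formulation: find u (satisfying any essential BC) such that ∫_0^1/3 u'(x) v'(x) dx = ∫_0^1/3 f v dx for all v ∈ V.
Substituting f(x) = 3*x^2 + x + 1, the right-hand side is ∫_0^1/3 (3*x^2 + x + 1) v dx.


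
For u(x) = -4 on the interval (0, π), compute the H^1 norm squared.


||u||_{H^1(0,π)}^2 = 16*π

u'(x) = 0.
Expand u² and (u')² and integrate term by term on (0, π), using: for integers n ≥ 1, ∫_0^π sin²(nx) dx = ∫_0^π cos²(nx) dx = π/2; for n ≠ n', ∫_0^π sin(nx)sin(n'x) dx = ∫_0^π cos(nx)cos(n'x) dx = 0; and by product-to-sum, ∫_0^π sin(nx)cos(n'x) dx = ½∫_0^π [sin((n+n')x) + sin((n−n')x)] dx, which is 0 when n+n' is even and 2n/(n²−n'²) when n+n' is odd (it need not vanish on (0, π)). For the constant mode: ∫_0^π 1 dx = π, ∫_0^π cos(nx) dx = 0, ∫_0^π sin(nx) dx = (1−(−1)^n)/n.
  u² squared terms: (-4)²·∫1 dx = 16·π = 16*π.
  So ∫_0^π u² dx = 16*π.
  u' ≡ 0, so ∫_0^π (u')² dx = 0.
||u||_{H^1}^2 = (16*π) + (0) = 16*π.


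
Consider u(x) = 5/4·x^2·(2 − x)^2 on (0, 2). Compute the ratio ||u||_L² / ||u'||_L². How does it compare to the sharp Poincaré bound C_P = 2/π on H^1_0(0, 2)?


||u||_L² / ||u'||_L² = sqrt(3)/3 < C_P = 2/π.

u(x) = 5/4·x^2·(2 − x)^2, so u'(x) = 5*x*(x - 2)*(x - 1).
u(x) = 5/4·x^2·(2 − x)^2 vanishes at x = 0 and x = 2, so u ∈ H^1_0(0, 2). Differentiate via the product rule and integrate the resulting polynomials term by term.
  ∫_0^2 u² dx = ∫_0^2 (25*x^8/16 - 25*x^7/2 + 75*x^6/2 - 50*x^5 + 25*x^4) dx. Term by term:
    ∫_0^2 25*x^8/16 dx = 800/9;  ∫_0^2 -25*x^7/2 dx = -400;  ∫_0^2 75*x^6/2 dx = 4800/7;
    ∫_0^2 -50*x^5 dx = -1600/3;  ∫_0^2 25*x^4 dx = 160.
  Sum: 800/9 − 400 + 4800/7 − 1600/3 + 160 = 80/63.
  ∫_0^2 (u')² dx = ∫_0^2 (25*x^6 - 150*x^5 + 325*x^4 - 300*x^3 + 100*x^2) dx. Term by term:
    ∫_0^2 25*x^6 dx = 3200/7;  ∫_0^2 -150*x^5 dx = -1600;  ∫_0^2 325*x^4 dx = 2080;
    ∫_0^2 -300*x^3 dx = -1200;  ∫_0^2 100*x^2 dx = 800/3.
  Sum: 3200/7 − 1600 + 2080 − 1200 + 800/3 = 80/21.
∫_0^2 u² dx = 80/63, so ||u||_L² = 4*sqrt(35)/21.
∫_0^2 (u')² dx = 80/21, so ||u'||_L² = 4*sqrt(105)/21.
Ratio ||u||_L² / ||u'||_L² = sqrt(3)/3.
Sharp Poincaré constant on H^1_0(0, 2) is C_P = L/π = 2/π, achieved by sin(π/2·x).
A polynomial bump cannot attain the sharp Poincaré constant (only the first sine eigenfunction does), so the ratio is strictly less than C_P, consistent with ||u||_L² ≤ C_P ||u'||_L².


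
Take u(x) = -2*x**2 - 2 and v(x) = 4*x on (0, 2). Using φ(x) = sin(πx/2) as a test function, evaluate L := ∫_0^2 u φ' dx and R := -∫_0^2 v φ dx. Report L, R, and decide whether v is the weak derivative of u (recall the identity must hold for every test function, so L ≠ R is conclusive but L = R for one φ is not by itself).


LHS = 16/π, RHS = -16/π. No, v is not the weak derivative of u.

u(x) = -2*x**2 - 2, classical derivative u'(x) = -4*x.
φ(x) = sin(πx/2), so φ'(x) = π*cos(π*x/2)/2.
Note φ(0) = φ(2) = 0, so the boundary term u·φ vanishes.
LHS = ∫_0^2 u(x) φ'(x) dx = ∫_0^2 (-π*x^2*cos(π*x/2) - π*cos(π*x/2)) dx. Term by term:
  ∫_0^2 -π*cos(π*x/2) dx = 0;  ∫_0^2 -π*x^2*cos(π*x/2) dx = 16/π.
Sum: 0 + 16/π = 16/π.
So LHS = 16/π.
∫_0^2 v(x) φ(x) dx = ∫_0^2 (4*x*sin(π*x/2)) dx. Term by term:
  ∫_0^2 4*x*sin(π*x/2) dx = 16/π.
So RHS = -∫_0^2 v(x) φ(x) dx = -16/π.
LHS − RHS = 32/π ≠ 0, so the identity fails.
(For a valid weak derivative the identity must hold for EVERY test function, in particular this one. The failure shows v is NOT the weak derivative of u.)
Correct weak derivative would be u'(x) = -4*x.


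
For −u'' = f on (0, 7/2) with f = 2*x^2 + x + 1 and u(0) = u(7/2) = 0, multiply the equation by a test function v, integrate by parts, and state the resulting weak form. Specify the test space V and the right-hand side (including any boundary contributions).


V = H^1_0(0, 7/2) (so v(0) = v(7/2) = 0); weak form: ∫_0^7/2 u'v' dx = ∫_0^7/2 (2*x^2 + x + 1) v dx for all v ∈ V.

Multiply both sides by a test function v and integrate from 0 to 7/2:
  ∫_0^7/2 −u''(x) v(x) dx = ∫_0^7/2 f(x) v(x) dx.
Integrate the LHS by parts once:
  ∫_0^7/2 −u'' v dx = −[u'(x) v(x)]_0^7/2 + ∫_0^7/2 u'(x) v'(x) dx.
Thus ∫_0^7/2 u'(x) v'(x) dx = ∫_0^7/2 f(x) v(x) dx + [u'(x) v(x)]_0^7/2.
Choose V so that boundary terms are either known or forced to vanish.
u is Dirichlet: u(0) = u(7/2) = 0. Let V = H^1_0(0, 7/2); then v(0) = v(7/2) = 0, and [u' v]_0^7/2 = 0.
Weak formulation: find u (satisfying any essential BC) such that ∫_0^7/2 u'(x) v'(x) dx = ∫_0^7/2 f v dx for all v ∈ V.
Substituting f(x) = 2*x^2 + x + 1, the right-hand side is ∫_0^7/2 (2*x^2 + x + 1) v dx.


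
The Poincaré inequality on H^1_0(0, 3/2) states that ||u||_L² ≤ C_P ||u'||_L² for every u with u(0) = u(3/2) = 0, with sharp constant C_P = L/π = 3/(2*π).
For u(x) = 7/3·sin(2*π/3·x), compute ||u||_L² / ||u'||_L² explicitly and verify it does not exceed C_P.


||u||_L² / ||u'||_L² = 3/(2*π) = C_P.

u(x) = 7/3·sin(2*π/3·x), so u'(x) = 14*π*cos(2*π*x/3)/9.
Writing u(x) = A·sin(kπx/L) with A = 7/3 and k = 1, use ∫_0^L sin²(kπx/L) dx = L/2 and ∫_0^L cos²(kπx/L) dx = L/2.
u² = 49/9·sin²(2*π/3·x) and (u')² = 196*π^2/81·cos²(2*π/3·x), and each of sin², cos² integrates to L/2 = 3/4 over (0, 3/2).
∫_0^3/2 u² dx = 49/12, so ||u||_L² = 7*sqrt(3)/6.
∫_0^3/2 (u')² dx = 49*π^2/27, so ||u'||_L² = 7*sqrt(3)*π/9.
Ratio ||u||_L² / ||u'||_L² = 3/(2*π).
Sharp Poincaré constant on H^1_0(0, 3/2) is C_P = L/π = 3/(2*π), achieved by sin(2*π/3·x).
This is the k = 1 eigenfunction (up to amplitude), so the ratio equals the sharp Poincaré constant exactly.


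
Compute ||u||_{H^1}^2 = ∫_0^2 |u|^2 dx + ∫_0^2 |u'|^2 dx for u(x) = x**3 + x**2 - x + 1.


||u||_{H^1}^2 = 4672/35

The H^1 norm (squared) on an interval (0, L) is
  ||u||_{H^1}^2 = ∫_0^L u(x)^2 dx + ∫_0^L u'(x)^2 dx.
Compute u'(x) = 3*x**2 + 2*x - 1.
Then u(x)^2 = x**6 + 2*x**5 - x**4 + 3*x**2 - 2*x + 1 and u'(x)^2 = 9*x**4 + 12*x**3 - 2*x**2 - 4*x + 1.
Integrate each monomial from 0 to 2 using ∫_0^2 c·x^n dx = c·2^(n+1)/(n+1):
  ∫_0^2 u(x)^2 dx = ∫_0^2 (x^6 + 2*x^5 - x^4 + 3*x^2 - 2*x + 1) dx. Term by term:
    ∫_0^2 x^6 dx = 128/7;  ∫_0^2 2*x^5 dx = 64/3;  ∫_0^2 -x^4 dx = -32/5;
    ∫_0^2 3*x^2 dx = 8;  ∫_0^2 -2*x dx = -4;  ∫_0^2 1 dx = 2.
  Sum: 128/7 + 64/3 − 32/5 + 8 − 4 + 2 = 4118/105.
  ∫_0^2 u'(x)^2 dx = ∫_0^2 (9*x^4 + 12*x^3 - 2*x^2 - 4*x + 1) dx. Term by term:
    ∫_0^2 9*x^4 dx = 288/5;  ∫_0^2 12*x^3 dx = 48;  ∫_0^2 -2*x^2 dx = -16/3;
    ∫_0^2 -4*x dx = -8;  ∫_0^2 1 dx = 2.
  Sum: 288/5 + 48 − 16/3 − 8 + 2 = 1414/15.
Adding: ||u||_{H^1}^2 = 4118/105 + 1414/15 = 4672/35.


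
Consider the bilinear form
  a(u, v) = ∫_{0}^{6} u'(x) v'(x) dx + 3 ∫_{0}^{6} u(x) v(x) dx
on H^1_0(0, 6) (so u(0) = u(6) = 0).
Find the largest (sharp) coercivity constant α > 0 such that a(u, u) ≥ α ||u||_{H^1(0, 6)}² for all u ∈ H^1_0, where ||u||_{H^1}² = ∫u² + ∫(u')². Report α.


α = 1

Coercivity of a(·,·) on H^1_0(0, 6) means a(u, u) ≥ α ||u||_{H^1}² for every u ∈ H^1_0.
The interval has length L = 6, and Poincaré/coercivity depend only on L. Here a(u, u) = ∫(u')² + (3)·∫u².
Here c = 3 ≥ 1, so a(u,u) = ∫(u')² + c∫u² ≥ ∫(u')² + ∫u² = ||u||_{H^1}², i.e. α = 1 works. No larger α is possible: a(u,u) ≥ α||u||_{H^1}² means (1−α)∫(u')² ≥ (α−c)∫u², and for the modes u_n = sin(nπ(x−x₀)/L) (x₀ the left endpoint) one has ∫u_n²/∫(u_n')² = (L/(nπ))² → 0, so a(u_n,u_n)/||u_n||_{H^1}² → 1. Hence the optimal constant is α = 1.
Therefore α = 1.


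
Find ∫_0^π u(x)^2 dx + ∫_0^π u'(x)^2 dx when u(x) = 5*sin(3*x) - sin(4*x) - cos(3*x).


||u||_{H^1(0,π)}^2 = 160/7 + 277*π/2

u'(x) = 3*sin(3*x) + 15*cos(3*x) - 4*cos(4*x).
Expand u² and (u')² and integrate term by term on (0, π), using: for integers n ≥ 1, ∫_0^π sin²(nx) dx = ∫_0^π cos²(nx) dx = π/2; for n ≠ n', ∫_0^π sin(nx)sin(n'x) dx = ∫_0^π cos(nx)cos(n'x) dx = 0; and by product-to-sum, ∫_0^π sin(nx)cos(n'x) dx = ½∫_0^π [sin((n+n')x) + sin((n−n')x)] dx, which is 0 when n+n' is even and 2n/(n²−n'²) when n+n' is odd (it need not vanish on (0, π)).
  u² squared terms: (-1)²·∫cos(3x)² dx = 1·π/2 = π/2;  (-1)²·∫sin(4x)² dx = 1·π/2 = π/2;  (5)²·∫sin(3x)² dx = 25·π/2 = 25*π/2.
  u² cross terms: 2·(-1)·(-1)·∫cos(3x)·sin(4x) dx = 2·(8/7) = 16/7;  2·(-1)·(5)·∫cos(3x)·sin(3x) dx = -10·(0) = 0;  2·(-1)·(5)·∫sin(4x)·sin(3x) dx = -10·(0) = 0.
  So ∫_0^π u² dx = π/2 + π/2 + 25*π/2 + 16/7 + 0 + 0 = 16/7 + 27*π/2.
  (u')² squared terms: (-4)²·∫cos(4x)² dx = 16·π/2 = 8*π;  (3)²·∫sin(3x)² dx = 9·π/2 = 9*π/2;  (15)²·∫cos(3x)² dx = 225·π/2 = 225*π/2.
  (u')² cross terms: 2·(-4)·(3)·∫cos(4x)·sin(3x) dx = -24·(-6/7) = 144/7;  2·(-4)·(15)·∫cos(4x)·cos(3x) dx = -120·(0) = 0;  2·(3)·(15)·∫sin(3x)·cos(3x) dx = 90·(0) = 0.
  So ∫_0^π (u')² dx = 8*π + 9*π/2 + 225*π/2 + 144/7 + 0 + 0 = 144/7 + 125*π.
||u||_{H^1}^2 = (16/7 + 27*π/2) + (144/7 + 125*π) = 160/7 + 277*π/2.


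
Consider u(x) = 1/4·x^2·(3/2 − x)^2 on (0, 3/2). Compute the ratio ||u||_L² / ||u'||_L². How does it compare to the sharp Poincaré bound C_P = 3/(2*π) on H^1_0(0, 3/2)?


||u||_L² / ||u'||_L² = sqrt(3)/4 < C_P = 3/(2*π).

u(x) = 1/4·x^2·(3/2 − x)^2, so u'(x) = x*(2*x - 3)*(4*x - 3)/8.
u(x) = 1/4·x^2·(3/2 − x)^2 vanishes at x = 0 and x = 3/2, so u ∈ H^1_0(0, 3/2). Differentiate via the product rule and integrate the resulting polynomials term by term.
  ∫_0^3/2 u² dx = ∫_0^3/2 (x^8/16 - 3*x^7/8 + 27*x^6/32 - 27*x^5/32 + 81*x^4/256) dx. Term by term:
    ∫_0^3/2 x^8/16 dx = 2187/8192;  ∫_0^3/2 -3*x^7/8 dx = -19683/16384;  ∫_0^3/2 27*x^6/32 dx = 59049/28672;
    ∫_0^3/2 -27*x^5/32 dx = -6561/4096;  ∫_0^3/2 81*x^4/256 dx = 19683/40960.
  Sum: 2187/8192 − 19683/16384 + 59049/28672 − 6561/4096 + 19683/40960 = 2187/573440.
  ∫_0^3/2 (u')² dx = ∫_0^3/2 (x^6 - 9*x^5/2 + 117*x^4/16 - 81*x^3/16 + 81*x^2/64) dx. Term by term:
    ∫_0^3/2 x^6 dx = 2187/896;  ∫_0^3/2 -9*x^5/2 dx = -2187/256;  ∫_0^3/2 117*x^4/16 dx = 28431/2560;
    ∫_0^3/2 -81*x^3/16 dx = -6561/1024;  ∫_0^3/2 81*x^2/64 dx = 729/512.
  Sum: 2187/896 − 2187/256 + 28431/2560 − 6561/1024 + 729/512 = 729/35840.
∫_0^3/2 u² dx = 2187/573440, so ||u||_L² = 27*sqrt(105)/4480.
∫_0^3/2 (u')² dx = 729/35840, so ||u'||_L² = 27*sqrt(35)/1120.
Ratio ||u||_L² / ||u'||_L² = sqrt(3)/4.
Sharp Poincaré constant on H^1_0(0, 3/2) is C_P = L/π = 3/(2*π), achieved by sin(2*π/3·x).
A polynomial bump cannot attain the sharp Poincaré constant (only the first sine eigenfunction does), so the ratio is strictly less than C_P, consistent with ||u||_L² ≤ C_P ||u'||_L².


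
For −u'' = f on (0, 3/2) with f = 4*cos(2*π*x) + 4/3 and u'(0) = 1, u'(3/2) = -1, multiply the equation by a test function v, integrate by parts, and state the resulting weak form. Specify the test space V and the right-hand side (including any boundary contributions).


V = H^1(0, 3/2) (v unrestricted at boundary; u is determined up to an additive constant); weak form: ∫_0^3/2 u'v' dx = ∫_0^3/2 (4*cos(2*π*x) + 4/3) v dx − v(3/2) − v(0) for all v ∈ V.

Multiply both sides by a test function v and integrate from 0 to 3/2:
  ∫_0^3/2 −u''(x) v(x) dx = ∫_0^3/2 f(x) v(x) dx.
Integrate the LHS by parts once:
  ∫_0^3/2 −u'' v dx = −[u'(x) v(x)]_0^3/2 + ∫_0^3/2 u'(x) v'(x) dx.
Thus ∫_0^3/2 u'(x) v'(x) dx = ∫_0^3/2 f(x) v(x) dx + [u'(x) v(x)]_0^3/2.
Choose V so that boundary terms are either known or forced to vanish.
u has inhomogeneous Neumann u'(0) = 1, u'(3/2) = -1. [u' v]_0^3/2 = (-1)·v(3/2) − (1)·v(0) = − v(3/2) − v(0). Take V = H^1(0, 3/2); boundary term becomes part of RHS.
Weak formulation: find u (satisfying any essential BC) such that ∫_0^3/2 u'(x) v'(x) dx = ∫_0^3/2 f v dx − v(3/2) − v(0) for all v ∈ V (Neumann data are natural BCs: they enter the RHS as boundary terms).
Substituting f(x) = 4*cos(2*π*x) + 4/3, the right-hand side is ∫_0^3/2 (4*cos(2*π*x) + 4/3) v dx − v(3/2) − v(0).
Compatibility check (pure Neumann): taking v ≡ 1 ∈ V gives 0 = ∫_0^3/2 f dx + (-1) − (1), i.e. ∫_0^3/2 f dx must equal u'(0) − u'(3/2) = 2. Indeed ∫_0^3/2 (4*cos(2*π*x) + 4/3) dx = 2, so the data are compatible. The solution is then unique only up to an additive constant (fix it e.g. by requiring ∫_0^3/2 u dx = 0).


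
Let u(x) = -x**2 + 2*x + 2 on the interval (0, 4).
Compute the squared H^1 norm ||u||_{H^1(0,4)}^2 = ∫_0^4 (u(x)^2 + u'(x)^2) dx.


||u||_{H^1}^2 = 992/15

The H^1 norm (squared) on an interval (0, L) is
  ||u||_{H^1}^2 = ∫_0^L u(x)^2 dx + ∫_0^L u'(x)^2 dx.
Compute u'(x) = 2 - 2*x.
Then u(x)^2 = x**4 - 4*x**3 + 8*x + 4 and u'(x)^2 = 4*x**2 - 8*x + 4.
Integrate each monomial from 0 to 4 using ∫_0^4 c·x^n dx = c·4^(n+1)/(n+1):
  ∫_0^4 u(x)^2 dx = ∫_0^4 (x^4 - 4*x^3 + 8*x + 4) dx. Term by term:
    ∫_0^4 x^4 dx = 1024/5;  ∫_0^4 -4*x^3 dx = -256;  ∫_0^4 8*x dx = 64;
    ∫_0^4 4 dx = 16.
  Sum: 1024/5 − 256 + 64 + 16 = 144/5.
  ∫_0^4 u'(x)^2 dx = ∫_0^4 (4*x^2 - 8*x + 4) dx. Term by term:
    ∫_0^4 4*x^2 dx = 256/3;  ∫_0^4 -8*x dx = -64;  ∫_0^4 4 dx = 16.
  Sum: 256/3 − 64 + 16 = 112/3.
Adding: ||u||_{H^1}^2 = 144/5 + 112/3 = 992/15.


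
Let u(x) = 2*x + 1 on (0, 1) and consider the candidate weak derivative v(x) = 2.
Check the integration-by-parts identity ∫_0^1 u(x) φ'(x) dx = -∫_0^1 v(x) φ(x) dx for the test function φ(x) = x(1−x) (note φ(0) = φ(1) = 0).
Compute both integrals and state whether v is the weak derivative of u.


LHS = -1/3, RHS = -1/3. Yes, v = u' weakly.

u(x) = 2*x + 1, classical derivative u'(x) = 2.
φ(x) = x(1−x), so φ'(x) = 1 - 2*x.
Note φ(0) = φ(1) = 0, so the boundary term u·φ vanishes.
LHS = ∫_0^1 u(x) φ'(x) dx = ∫_0^1 (1 - 4*x^2) dx. Term by term:
  ∫_0^1 -4*x^2 dx = -4/3;  ∫_0^1 1 dx = 1.
Sum: -4/3 + 1 = -1/3.
So LHS = -1/3.
∫_0^1 v(x) φ(x) dx = ∫_0^1 (-2*x^2 + 2*x) dx. Term by term:
  ∫_0^1 -2*x^2 dx = -2/3;  ∫_0^1 2*x dx = 1.
Sum: -2/3 + 1 = 1/3.
So RHS = -∫_0^1 v(x) φ(x) dx = -1/3.
LHS = RHS, so the identity holds for this test φ.
Moreover u is smooth here and v(x) = u'(x) = 2 pointwise, so the identity holds for every test function. Hence v is the weak derivative of u.
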